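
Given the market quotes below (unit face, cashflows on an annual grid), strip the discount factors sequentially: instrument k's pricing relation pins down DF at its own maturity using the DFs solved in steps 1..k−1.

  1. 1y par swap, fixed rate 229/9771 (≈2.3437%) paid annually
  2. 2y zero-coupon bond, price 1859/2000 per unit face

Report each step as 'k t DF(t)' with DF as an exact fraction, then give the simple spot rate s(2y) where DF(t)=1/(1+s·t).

step 1 [1y] swap r/1=229/9771: DF=(1 − 229/9771·(0))/(1+229/9771) = 9771/10000 ≈ 0.977100
step 2 [2y] zero: DF = P = 1859/2000 ≈ 0.929500

1 1 9771/10000
2 2 1859/2000
s(2y) = (1/(1859/2000) − 1)/(2) = 141/3718 ≈ 3.7924%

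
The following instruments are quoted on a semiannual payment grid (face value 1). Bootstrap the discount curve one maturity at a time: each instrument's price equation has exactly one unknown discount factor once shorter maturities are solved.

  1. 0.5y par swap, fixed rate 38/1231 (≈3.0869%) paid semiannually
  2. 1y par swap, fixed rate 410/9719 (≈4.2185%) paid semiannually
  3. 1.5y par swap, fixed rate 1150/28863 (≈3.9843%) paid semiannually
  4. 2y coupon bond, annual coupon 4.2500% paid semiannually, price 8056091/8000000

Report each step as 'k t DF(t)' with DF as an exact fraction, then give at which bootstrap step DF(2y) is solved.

step 1 [0.5y] swap r/2=19/1231: DF=(1 − 19/1231·(0))/(1+19/1231) = 1231/1250 ≈ 0.984800
step 2 [1y] swap r/2=205/9719: DF=(1 − 205/9719·(0.984800))/(1+205/9719) = 959/1000 ≈ 0.959000
step 3 [1.5y] swap r/2=575/28863: DF=(1 − 575/28863·(0.984800+0.959000))/(1+575/28863) = 377/400 ≈ 0.942500
step 4 [2y] bond c/2=17/800: DF=(8056091/8000000 − 17/800·(0.984800+0.959000+0.942500))/(1+17/800) = 463/500 ≈ 0.926000

1 1/2 1231/1250
2 1 959/1000
3 3/2 377/400
4 2 463/500
DF(2y) is solved at step 4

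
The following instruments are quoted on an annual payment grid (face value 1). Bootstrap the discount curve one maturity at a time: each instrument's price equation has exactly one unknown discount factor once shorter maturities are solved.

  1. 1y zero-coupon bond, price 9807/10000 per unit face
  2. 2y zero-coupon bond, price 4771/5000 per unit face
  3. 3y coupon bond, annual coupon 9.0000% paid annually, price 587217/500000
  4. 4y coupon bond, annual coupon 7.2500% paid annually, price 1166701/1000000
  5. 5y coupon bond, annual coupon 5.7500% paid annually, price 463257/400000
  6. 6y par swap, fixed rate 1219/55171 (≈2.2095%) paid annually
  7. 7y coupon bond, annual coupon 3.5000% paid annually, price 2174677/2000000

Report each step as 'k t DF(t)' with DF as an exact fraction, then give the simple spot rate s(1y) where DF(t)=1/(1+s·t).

step 1 [1y] zero: DF = P = 9807/10000 ≈ 0.980700
step 2 [2y] zero: DF = P = 4771/5000 ≈ 0.954200
step 3 [3y] bond c/1=9/100: DF=(587217/500000 − 9/100·(0.980700+0.954200))/(1+9/100) = 9177/10000 ≈ 0.917700
step 4 [4y] bond c/1=29/400: DF=(1166701/1000000 − 29/400·(0.980700+0.954200+0.917700))/(1+29/400) = 179/200 ≈ 0.895000
step 5 [5y] bond c/1=23/400: DF=(463257/400000 − 23/400·(0.980700+0.954200+0.917700+0.895000))/(1+23/400) = 4457/5000 ≈ 0.891400
step 6 [6y] swap r/1=1219/55171: DF=(1 − 1219/55171·(0.980700+0.954200+0.917700+0.895000+0.891400))/(1+1219/55171) = 8781/10000 ≈ 0.878100
step 7 [7y] bond c/1=7/200: DF=(2174677/2000000 − 7/200·(0.980700+0.954200+0.917700+0.895000+0.891400+0.878100))/(1+7/200) = 108/125 ≈ 0.864000

1 1 9807/10000
2 2 4771/5000
3 3 9177/10000
4 4 179/200
5 5 4457/5000
6 6 8781/10000
7 7 108/125
s(1y) = (1/(9807/10000) − 1)/(1) = 193/9807 ≈ 1.9680%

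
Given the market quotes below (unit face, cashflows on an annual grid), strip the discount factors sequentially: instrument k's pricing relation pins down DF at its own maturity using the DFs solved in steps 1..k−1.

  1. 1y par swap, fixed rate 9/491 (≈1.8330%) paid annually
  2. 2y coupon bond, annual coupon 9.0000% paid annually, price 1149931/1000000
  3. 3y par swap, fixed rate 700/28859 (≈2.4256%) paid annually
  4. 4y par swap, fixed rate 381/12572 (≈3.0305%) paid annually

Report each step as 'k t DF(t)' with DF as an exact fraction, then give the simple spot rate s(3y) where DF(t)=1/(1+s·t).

step 1 [1y] swap r/1=9/491: DF=(1 − 9/491·(0))/(1+9/491) = 491/500 ≈ 0.982000
step 2 [2y] bond c/1=9/100: DF=(1149931/1000000 − 9/100·(0.982000))/(1+9/100) = 9739/10000 ≈ 0.973900
step 3 [3y] swap r/1=700/28859: DF=(1 − 700/28859·(0.982000+0.973900))/(1+700/28859) = 93/100 ≈ 0.930000
step 4 [4y] swap r/1=381/12572: DF=(1 − 381/12572·(0.982000+0.973900+0.930000))/(1+381/12572) = 8857/10000 ≈ 0.885700

1 1 491/500
2 2 9739/10000
3 3 93/100
4 4 8857/10000
s(3y) = (1/(93/100) − 1)/(3) = 7/279 ≈ 2.5090%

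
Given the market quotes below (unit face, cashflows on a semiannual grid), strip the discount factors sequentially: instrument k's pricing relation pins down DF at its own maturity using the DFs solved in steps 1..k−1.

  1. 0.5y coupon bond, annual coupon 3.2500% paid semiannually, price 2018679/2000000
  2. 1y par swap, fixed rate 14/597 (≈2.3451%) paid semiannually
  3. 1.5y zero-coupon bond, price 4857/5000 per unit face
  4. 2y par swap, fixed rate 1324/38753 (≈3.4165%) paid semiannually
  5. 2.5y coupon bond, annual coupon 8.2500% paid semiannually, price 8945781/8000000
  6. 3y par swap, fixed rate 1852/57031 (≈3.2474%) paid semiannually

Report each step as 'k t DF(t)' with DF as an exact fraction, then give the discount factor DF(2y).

1 1/2 2483/2500
2 1 9769/10000
3 3/2 4857/5000
4 2 4669/5000
5 5/2 2301/2500
6 3 4537/5000
DF(2y) = 4669/5000 ≈ 0.933800

step 1 [0.5y] bond c/2=13/800: DF=(2018679/2000000 − 13/800·(0))/(1+13/800) = 2483/2500 ≈ 0.993200
step 2 [1y] swap r/2=7/597: DF=(1 − 7/597·(0.993200))/(1+7/597) = 9769/10000 ≈ 0.976900
step 3 [1.5y] zero: DF = P = 4857/5000 ≈ 0.971400
step 4 [2y] swap r/2=662/38753: DF=(1 − 662/38753·(0.993200+0.976900+0.971400))/(1+662/38753) = 4669/5000 ≈ 0.933800
step 5 [2.5y] bond c/2=33/800: DF=(8945781/8000000 − 33/800·(0.993200+0.976900+0.971400+0.933800))/(1+33/800) = 2301/2500 ≈ 0.920400
step 6 [3y] swap r/2=926/57031: DF=(1 − 926/57031·(0.993200+0.976900+0.971400+0.933800+0.920400))/(1+926/57031) = 4537/5000 ≈ 0.907400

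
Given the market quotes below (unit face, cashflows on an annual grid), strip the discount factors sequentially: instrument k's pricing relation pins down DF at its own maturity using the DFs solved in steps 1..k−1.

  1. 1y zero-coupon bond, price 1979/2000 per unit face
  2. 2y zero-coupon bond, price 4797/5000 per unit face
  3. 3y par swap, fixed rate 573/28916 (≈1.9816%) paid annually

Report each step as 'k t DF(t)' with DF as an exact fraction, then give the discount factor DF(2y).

step 1 [1y] zero: DF = P = 1979/2000 ≈ 0.989500
step 2 [2y] zero: DF = P = 4797/5000 ≈ 0.959400
step 3 [3y] swap r/1=573/28916: DF=(1 − 573/28916·(0.989500+0.959400))/(1+573/28916) = 9427/10000 ≈ 0.942700

1 1 1979/2000
2 2 4797/5000
3 3 9427/10000
DF(2y) = 4797/5000 ≈ 0.959400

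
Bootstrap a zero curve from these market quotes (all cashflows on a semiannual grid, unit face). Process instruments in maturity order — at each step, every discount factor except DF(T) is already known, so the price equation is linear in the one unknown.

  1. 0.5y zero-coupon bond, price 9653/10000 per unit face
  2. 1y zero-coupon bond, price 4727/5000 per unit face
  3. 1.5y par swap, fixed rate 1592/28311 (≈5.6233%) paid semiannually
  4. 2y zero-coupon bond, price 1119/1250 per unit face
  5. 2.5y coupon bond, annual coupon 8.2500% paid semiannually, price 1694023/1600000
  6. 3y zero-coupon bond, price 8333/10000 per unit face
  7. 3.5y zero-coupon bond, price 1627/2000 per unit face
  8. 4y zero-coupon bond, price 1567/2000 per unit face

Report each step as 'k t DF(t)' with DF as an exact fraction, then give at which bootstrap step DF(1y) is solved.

step 1 [0.5y] zero: DF = P = 9653/10000 ≈ 0.965300
step 2 [1y] zero: DF = P = 4727/5000 ≈ 0.945400
step 3 [1.5y] swap r/2=796/28311: DF=(1 − 796/28311·(0.965300+0.945400))/(1+796/28311) = 2301/2500 ≈ 0.920400
step 4 [2y] zero: DF = P = 1119/1250 ≈ 0.895200
step 5 [2.5y] bond c/2=33/800: DF=(1694023/1600000 − 33/800·(0.965300+0.945400+0.920400+0.895200))/(1+33/800) = 2173/2500 ≈ 0.869200
step 6 [3y] zero: DF = P = 8333/10000 ≈ 0.833300
step 7 [3.5y] zero: DF = P = 1627/2000 ≈ 0.813500
step 8 [4y] zero: DF = P = 1567/2000 ≈ 0.783500

1 1/2 9653/10000
2 1 4727/5000
3 3/2 2301/2500
4 2 1119/1250
5 5/2 2173/2500
6 3 8333/10000
7 7/2 1627/2000
8 4 1567/2000
DF(1y) is solved at step 2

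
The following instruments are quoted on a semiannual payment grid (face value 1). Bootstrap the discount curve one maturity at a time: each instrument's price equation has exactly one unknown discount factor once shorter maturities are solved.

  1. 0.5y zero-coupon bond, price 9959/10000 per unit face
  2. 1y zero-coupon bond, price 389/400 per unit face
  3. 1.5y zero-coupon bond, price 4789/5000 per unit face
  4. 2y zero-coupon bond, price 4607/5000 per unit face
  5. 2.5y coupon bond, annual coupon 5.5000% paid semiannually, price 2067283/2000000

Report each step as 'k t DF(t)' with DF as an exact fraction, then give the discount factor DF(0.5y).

step 1 [0.5y] zero: DF = P = 9959/10000 ≈ 0.995900
step 2 [1y] zero: DF = P = 389/400 ≈ 0.972500
step 3 [1.5y] zero: DF = P = 4789/5000 ≈ 0.957800
step 4 [2y] zero: DF = P = 4607/5000 ≈ 0.921400
step 5 [2.5y] bond c/2=11/400: DF=(2067283/2000000 − 11/400·(0.995900+0.972500+0.957800+0.921400))/(1+11/400) = 903/1000 ≈ 0.903000

1 1/2 9959/10000
2 1 389/400
3 3/2 4789/5000
4 2 4607/5000
5 5/2 903/1000
DF(0.5y) = 9959/10000 ≈ 0.995900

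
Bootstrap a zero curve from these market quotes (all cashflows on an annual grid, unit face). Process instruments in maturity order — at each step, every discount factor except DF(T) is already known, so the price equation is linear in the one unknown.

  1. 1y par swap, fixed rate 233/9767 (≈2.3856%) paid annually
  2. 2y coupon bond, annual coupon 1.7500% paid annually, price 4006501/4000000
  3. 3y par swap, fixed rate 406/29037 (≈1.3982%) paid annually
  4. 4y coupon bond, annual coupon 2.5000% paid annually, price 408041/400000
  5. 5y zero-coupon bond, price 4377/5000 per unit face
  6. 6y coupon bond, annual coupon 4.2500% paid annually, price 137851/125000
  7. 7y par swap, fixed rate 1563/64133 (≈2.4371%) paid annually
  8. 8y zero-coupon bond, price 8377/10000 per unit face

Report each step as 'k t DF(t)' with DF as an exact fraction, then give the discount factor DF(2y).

1 1 9767/10000
2 2 2419/2500
3 3 4797/5000
4 4 2311/2500
5 5 4377/5000
6 6 8661/10000
7 7 8437/10000
8 8 8377/10000
DF(2y) = 2419/2500 ≈ 0.967600

step 1 [1y] swap r/1=233/9767: DF=(1 − 233/9767·(0))/(1+233/9767) = 9767/10000 ≈ 0.976700
step 2 [2y] bond c/1=7/400: DF=(4006501/4000000 − 7/400·(0.976700))/(1+7/400) = 2419/2500 ≈ 0.967600
step 3 [3y] swap r/1=406/29037: DF=(1 − 406/29037·(0.976700+0.967600))/(1+406/29037) = 4797/5000 ≈ 0.959400
step 4 [4y] bond c/1=1/40: DF=(408041/400000 − 1/40·(0.976700+0.967600+0.959400))/(1+1/40) = 2311/2500 ≈ 0.924400
step 5 [5y] zero: DF = P = 4377/5000 ≈ 0.875400
step 6 [6y] bond c/1=17/400: DF=(137851/125000 − 17/400·(0.976700+0.967600+0.959400+0.924400+0.875400))/(1+17/400) = 8661/10000 ≈ 0.866100
step 7 [7y] swap r/1=1563/64133: DF=(1 − 1563/64133·(0.976700+0.967600+0.959400+0.924400+0.875400+0.866100))/(1+1563/64133) = 8437/10000 ≈ 0.843700
step 8 [8y] zero: DF = P = 8377/10000 ≈ 0.837700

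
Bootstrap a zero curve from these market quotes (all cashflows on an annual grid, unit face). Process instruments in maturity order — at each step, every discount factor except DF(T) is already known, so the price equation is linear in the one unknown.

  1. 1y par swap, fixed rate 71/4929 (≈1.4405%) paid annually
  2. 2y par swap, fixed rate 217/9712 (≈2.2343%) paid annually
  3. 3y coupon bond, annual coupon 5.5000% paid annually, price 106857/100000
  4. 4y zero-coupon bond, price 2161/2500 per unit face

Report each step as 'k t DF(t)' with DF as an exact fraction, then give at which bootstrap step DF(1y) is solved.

step 1 [1y] swap r/1=71/4929: DF=(1 − 71/4929·(0))/(1+71/4929) = 4929/5000 ≈ 0.985800
step 2 [2y] swap r/1=217/9712: DF=(1 − 217/9712·(0.985800))/(1+217/9712) = 4783/5000 ≈ 0.956600
step 3 [3y] bond c/1=11/200: DF=(106857/100000 − 11/200·(0.985800+0.956600))/(1+11/200) = 2279/2500 ≈ 0.911600
step 4 [4y] zero: DF = P = 2161/2500 ≈ 0.864400

1 1 4929/5000
2 2 4783/5000
3 3 2279/2500
4 4 2161/2500
DF(1y) is solved at step 1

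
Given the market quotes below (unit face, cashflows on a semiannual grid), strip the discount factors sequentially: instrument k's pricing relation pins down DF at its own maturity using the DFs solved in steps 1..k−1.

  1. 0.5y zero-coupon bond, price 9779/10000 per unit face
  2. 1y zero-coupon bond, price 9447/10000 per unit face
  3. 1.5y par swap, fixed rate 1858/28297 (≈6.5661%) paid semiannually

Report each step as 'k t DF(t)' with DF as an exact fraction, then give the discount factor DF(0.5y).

1 1/2 9779/10000
2 1 9447/10000
3 3/2 9071/10000
DF(0.5y) = 9779/10000 ≈ 0.977900

step 1 [0.5y] zero: DF = P = 9779/10000 ≈ 0.977900
step 2 [1y] zero: DF = P = 9447/10000 ≈ 0.944700
step 3 [1.5y] swap r/2=929/28297: DF=(1 − 929/28297·(0.977900+0.944700))/(1+929/28297) = 9071/10000 ≈ 0.907100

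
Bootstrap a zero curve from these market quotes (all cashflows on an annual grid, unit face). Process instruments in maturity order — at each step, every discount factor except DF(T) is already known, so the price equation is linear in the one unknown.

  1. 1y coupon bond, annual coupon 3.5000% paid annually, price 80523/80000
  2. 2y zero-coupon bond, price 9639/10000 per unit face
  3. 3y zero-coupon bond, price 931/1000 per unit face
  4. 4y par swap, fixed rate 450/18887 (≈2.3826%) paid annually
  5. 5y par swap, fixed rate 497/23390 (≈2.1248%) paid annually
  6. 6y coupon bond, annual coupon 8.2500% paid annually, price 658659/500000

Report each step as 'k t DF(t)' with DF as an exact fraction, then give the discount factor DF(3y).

1 1 389/400
2 2 9639/10000
3 3 931/1000
4 4 91/100
5 5 4503/5000
6 6 2151/2500
DF(3y) = 931/1000 ≈ 0.931000

step 1 [1y] bond c/1=7/200: DF=(80523/80000 − 7/200·(0))/(1+7/200) = 389/400 ≈ 0.972500
step 2 [2y] zero: DF = P = 9639/10000 ≈ 0.963900
step 3 [3y] zero: DF = P = 931/1000 ≈ 0.931000
step 4 [4y] swap r/1=450/18887: DF=(1 − 450/18887·(0.972500+0.963900+0.931000))/(1+450/18887) = 91/100 ≈ 0.910000
step 5 [5y] swap r/1=497/23390: DF=(1 − 497/23390·(0.972500+0.963900+0.931000+0.910000))/(1+497/23390) = 4503/5000 ≈ 0.900600
step 6 [6y] bond c/1=33/400: DF=(658659/500000 − 33/400·(0.972500+0.963900+0.931000+0.910000+0.900600))/(1+33/400) = 2151/2500 ≈ 0.860400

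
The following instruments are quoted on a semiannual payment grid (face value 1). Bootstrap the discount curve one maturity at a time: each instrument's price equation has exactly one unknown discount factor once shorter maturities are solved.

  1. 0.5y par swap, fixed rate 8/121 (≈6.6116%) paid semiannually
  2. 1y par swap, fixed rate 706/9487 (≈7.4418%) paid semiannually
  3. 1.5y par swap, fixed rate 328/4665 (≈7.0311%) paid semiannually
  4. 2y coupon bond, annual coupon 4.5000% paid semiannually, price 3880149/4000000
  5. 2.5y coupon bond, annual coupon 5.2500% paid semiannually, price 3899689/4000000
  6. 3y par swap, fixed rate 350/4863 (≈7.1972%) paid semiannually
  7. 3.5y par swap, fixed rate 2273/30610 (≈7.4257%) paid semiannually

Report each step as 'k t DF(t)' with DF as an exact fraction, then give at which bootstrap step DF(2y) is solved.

1 1/2 121/125
2 1 4647/5000
3 3/2 1127/1250
4 2 8871/10000
5 5/2 8557/10000
6 3 323/400
7 7/2 7727/10000
DF(2y) is solved at step 4

step 1 [0.5y] swap r/2=4/121: DF=(1 − 4/121·(0))/(1+4/121) = 121/125 ≈ 0.968000
step 2 [1y] swap r/2=353/9487: DF=(1 − 353/9487·(0.968000))/(1+353/9487) = 4647/5000 ≈ 0.929400
step 3 [1.5y] swap r/2=164/4665: DF=(1 − 164/4665·(0.968000+0.929400))/(1+164/4665) = 1127/1250 ≈ 0.901600
step 4 [2y] bond c/2=9/400: DF=(3880149/4000000 − 9/400·(0.968000+0.929400+0.901600))/(1+9/400) = 8871/10000 ≈ 0.887100
step 5 [2.5y] bond c/2=21/800: DF=(3899689/4000000 − 21/800·(0.968000+0.929400+0.901600+0.887100))/(1+21/800) = 8557/10000 ≈ 0.855700
step 6 [3y] swap r/2=175/4863: DF=(1 − 175/4863·(0.968000+0.929400+0.901600+0.887100+0.855700))/(1+175/4863) = 323/400 ≈ 0.807500
step 7 [3.5y] swap r/2=2273/61220: DF=(1 − 2273/61220·(0.968000+0.929400+0.901600+0.887100+0.855700+0.807500))/(1+2273/61220) = 7727/10000 ≈ 0.772700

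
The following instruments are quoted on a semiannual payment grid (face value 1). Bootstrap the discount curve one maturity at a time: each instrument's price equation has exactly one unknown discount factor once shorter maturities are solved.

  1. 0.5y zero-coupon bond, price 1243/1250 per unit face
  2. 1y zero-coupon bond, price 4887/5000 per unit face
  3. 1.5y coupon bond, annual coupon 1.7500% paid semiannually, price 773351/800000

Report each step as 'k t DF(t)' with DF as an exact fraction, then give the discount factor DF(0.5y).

step 1 [0.5y] zero: DF = P = 1243/1250 ≈ 0.994400
step 2 [1y] zero: DF = P = 4887/5000 ≈ 0.977400
step 3 [1.5y] bond c/2=7/800: DF=(773351/800000 − 7/800·(0.994400+0.977400))/(1+7/800) = 2353/2500 ≈ 0.941200

1 1/2 1243/1250
2 1 4887/5000
3 3/2 2353/2500
DF(0.5y) = 1243/1250 ≈ 0.994400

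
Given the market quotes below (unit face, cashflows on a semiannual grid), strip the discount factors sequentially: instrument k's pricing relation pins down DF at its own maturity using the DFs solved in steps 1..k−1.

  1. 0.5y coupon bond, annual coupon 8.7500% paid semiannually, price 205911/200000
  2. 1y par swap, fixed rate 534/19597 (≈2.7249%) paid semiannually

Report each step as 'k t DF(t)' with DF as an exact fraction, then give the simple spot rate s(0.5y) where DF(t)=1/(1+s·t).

step 1 [0.5y] bond c/2=7/160: DF=(205911/200000 − 7/160·(0))/(1+7/160) = 1233/1250 ≈ 0.986400
step 2 [1y] swap r/2=267/19597: DF=(1 − 267/19597·(0.986400))/(1+267/19597) = 9733/10000 ≈ 0.973300

1 1/2 1233/1250
2 1 9733/10000
s(0.5y) = (1/(1233/1250) − 1)/(1/2) = 34/1233 ≈ 2.7575%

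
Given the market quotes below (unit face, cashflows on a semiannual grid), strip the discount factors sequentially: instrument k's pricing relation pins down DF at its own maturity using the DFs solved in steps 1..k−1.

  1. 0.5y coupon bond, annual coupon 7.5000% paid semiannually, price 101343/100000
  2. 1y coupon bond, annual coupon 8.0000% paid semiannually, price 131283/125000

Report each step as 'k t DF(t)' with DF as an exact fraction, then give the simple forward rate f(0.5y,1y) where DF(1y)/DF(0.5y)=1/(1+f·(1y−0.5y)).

step 1 [0.5y] bond c/2=3/80: DF=(101343/100000 − 3/80·(0))/(1+3/80) = 1221/1250 ≈ 0.976800
step 2 [1y] bond c/2=1/25: DF=(131283/125000 − 1/25·(0.976800))/(1+1/25) = 9723/10000 ≈ 0.972300

1 1/2 1221/1250
2 1 9723/10000
f(0.5y,1y) = ((1221/1250)/(9723/10000) − 1)/(1/2) = 30/3241 ≈ 0.9256%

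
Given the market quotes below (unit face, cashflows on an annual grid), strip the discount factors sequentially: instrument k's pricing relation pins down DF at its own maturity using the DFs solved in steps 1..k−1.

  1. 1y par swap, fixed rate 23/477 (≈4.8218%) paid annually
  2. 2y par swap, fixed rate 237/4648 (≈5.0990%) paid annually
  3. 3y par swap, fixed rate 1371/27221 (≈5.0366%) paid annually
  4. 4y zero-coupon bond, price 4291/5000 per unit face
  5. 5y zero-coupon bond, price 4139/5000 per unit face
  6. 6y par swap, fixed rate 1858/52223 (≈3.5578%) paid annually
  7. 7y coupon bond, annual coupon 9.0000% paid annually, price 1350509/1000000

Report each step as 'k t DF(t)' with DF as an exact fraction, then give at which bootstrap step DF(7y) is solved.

1 1 477/500
2 2 2263/2500
3 3 8629/10000
4 4 4291/5000
5 5 4139/5000
6 6 4071/5000
7 7 4039/5000
DF(7y) is solved at step 7

step 1 [1y] swap r/1=23/477: DF=(1 − 23/477·(0))/(1+23/477) = 477/500 ≈ 0.954000
step 2 [2y] swap r/1=237/4648: DF=(1 − 237/4648·(0.954000))/(1+237/4648) = 2263/2500 ≈ 0.905200
step 3 [3y] swap r/1=1371/27221: DF=(1 − 1371/27221·(0.954000+0.905200))/(1+1371/27221) = 8629/10000 ≈ 0.862900
step 4 [4y] zero: DF = P = 4291/5000 ≈ 0.858200
step 5 [5y] zero: DF = P = 4139/5000 ≈ 0.827800
step 6 [6y] swap r/1=1858/52223: DF=(1 − 1858/52223·(0.954000+0.905200+0.862900+0.858200+0.827800))/(1+1858/52223) = 4071/5000 ≈ 0.814200
step 7 [7y] bond c/1=9/100: DF=(1350509/1000000 − 9/100·(0.954000+0.905200+0.862900+0.858200+0.827800+0.814200))/(1+9/100) = 4039/5000 ≈ 0.807800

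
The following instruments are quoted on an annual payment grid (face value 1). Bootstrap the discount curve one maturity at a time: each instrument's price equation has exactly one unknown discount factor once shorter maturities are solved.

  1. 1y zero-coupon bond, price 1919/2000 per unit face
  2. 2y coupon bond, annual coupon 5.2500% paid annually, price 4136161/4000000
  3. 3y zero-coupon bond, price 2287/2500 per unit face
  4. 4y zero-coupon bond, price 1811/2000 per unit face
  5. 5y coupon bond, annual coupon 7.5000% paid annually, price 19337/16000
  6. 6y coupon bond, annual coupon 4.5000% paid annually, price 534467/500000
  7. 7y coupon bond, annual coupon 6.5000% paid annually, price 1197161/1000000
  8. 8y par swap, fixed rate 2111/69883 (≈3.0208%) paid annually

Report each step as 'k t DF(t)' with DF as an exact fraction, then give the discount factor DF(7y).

1 1 1919/2000
2 2 4673/5000
3 3 2287/2500
4 4 1811/2000
5 5 8651/10000
6 6 8257/10000
7 7 3971/5000
8 8 7889/10000
DF(7y) = 3971/5000 ≈ 0.794200

step 1 [1y] zero: DF = P = 1919/2000 ≈ 0.959500
step 2 [2y] bond c/1=21/400: DF=(4136161/4000000 − 21/400·(0.959500))/(1+21/400) = 4673/5000 ≈ 0.934600
step 3 [3y] zero: DF = P = 2287/2500 ≈ 0.914800
step 4 [4y] zero: DF = P = 1811/2000 ≈ 0.905500
step 5 [5y] bond c/1=3/40: DF=(19337/16000 − 3/40·(0.959500+0.934600+0.914800+0.905500))/(1+3/40) = 8651/10000 ≈ 0.865100
step 6 [6y] bond c/1=9/200: DF=(534467/500000 − 9/200·(0.959500+0.934600+0.914800+0.905500+0.865100))/(1+9/200) = 8257/10000 ≈ 0.825700
step 7 [7y] bond c/1=13/200: DF=(1197161/1000000 − 13/200·(0.959500+0.934600+0.914800+0.905500+0.865100+0.825700))/(1+13/200) = 3971/5000 ≈ 0.794200
step 8 [8y] swap r/1=2111/69883: DF=(1 − 2111/69883·(0.959500+0.934600+0.914800+0.905500+0.865100+0.825700+0.794200))/(1+2111/69883) = 7889/10000 ≈ 0.788900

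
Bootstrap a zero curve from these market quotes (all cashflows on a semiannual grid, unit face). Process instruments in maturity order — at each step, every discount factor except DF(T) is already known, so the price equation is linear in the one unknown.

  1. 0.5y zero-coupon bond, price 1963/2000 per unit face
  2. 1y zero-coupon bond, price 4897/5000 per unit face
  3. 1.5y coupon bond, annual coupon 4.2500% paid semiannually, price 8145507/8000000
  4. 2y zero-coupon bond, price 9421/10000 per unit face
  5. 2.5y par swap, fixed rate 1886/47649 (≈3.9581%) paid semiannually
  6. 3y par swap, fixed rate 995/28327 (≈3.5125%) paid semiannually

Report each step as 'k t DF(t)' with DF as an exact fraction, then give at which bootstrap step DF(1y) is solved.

step 1 [0.5y] zero: DF = P = 1963/2000 ≈ 0.981500
step 2 [1y] zero: DF = P = 4897/5000 ≈ 0.979400
step 3 [1.5y] bond c/2=17/800: DF=(8145507/8000000 − 17/800·(0.981500+0.979400))/(1+17/800) = 4781/5000 ≈ 0.956200
step 4 [2y] zero: DF = P = 9421/10000 ≈ 0.942100
step 5 [2.5y] swap r/2=943/47649: DF=(1 − 943/47649·(0.981500+0.979400+0.956200+0.942100))/(1+943/47649) = 9057/10000 ≈ 0.905700
step 6 [3y] swap r/2=995/56654: DF=(1 − 995/56654·(0.981500+0.979400+0.956200+0.942100+0.905700))/(1+995/56654) = 1801/2000 ≈ 0.900500

1 1/2 1963/2000
2 1 4897/5000
3 3/2 4781/5000
4 2 9421/10000
5 5/2 9057/10000
6 3 1801/2000
DF(1y) is solved at step 2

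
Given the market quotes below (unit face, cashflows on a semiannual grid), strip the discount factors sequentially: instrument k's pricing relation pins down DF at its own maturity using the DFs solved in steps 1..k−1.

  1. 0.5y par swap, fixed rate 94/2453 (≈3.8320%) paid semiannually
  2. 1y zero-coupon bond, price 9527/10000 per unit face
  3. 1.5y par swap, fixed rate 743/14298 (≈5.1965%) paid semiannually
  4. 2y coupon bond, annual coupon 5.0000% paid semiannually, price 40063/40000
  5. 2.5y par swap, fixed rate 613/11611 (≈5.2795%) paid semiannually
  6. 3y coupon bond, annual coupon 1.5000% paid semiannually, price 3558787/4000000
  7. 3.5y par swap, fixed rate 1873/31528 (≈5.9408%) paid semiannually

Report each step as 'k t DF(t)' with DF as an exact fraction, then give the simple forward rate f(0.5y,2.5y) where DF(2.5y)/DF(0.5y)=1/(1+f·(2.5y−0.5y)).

1 1/2 2453/2500
2 1 9527/10000
3 3/2 9257/10000
4 2 4537/5000
5 5/2 4387/5000
6 3 1697/2000
7 7/2 8127/10000
f(0.5y,2.5y) = ((2453/2500)/(4387/5000) − 1)/(2) = 519/8774 ≈ 5.9152%

step 1 [0.5y] swap r/2=47/2453: DF=(1 − 47/2453·(0))/(1+47/2453) = 2453/2500 ≈ 0.981200
step 2 [1y] zero: DF = P = 9527/10000 ≈ 0.952700
step 3 [1.5y] swap r/2=743/28596: DF=(1 − 743/28596·(0.981200+0.952700))/(1+743/28596) = 9257/10000 ≈ 0.925700
step 4 [2y] bond c/2=1/40: DF=(40063/40000 − 1/40·(0.981200+0.952700+0.925700))/(1+1/40) = 4537/5000 ≈ 0.907400
step 5 [2.5y] swap r/2=613/23222: DF=(1 − 613/23222·(0.981200+0.952700+0.925700+0.907400))/(1+613/23222) = 4387/5000 ≈ 0.877400
step 6 [3y] bond c/2=3/400: DF=(3558787/4000000 − 3/400·(0.981200+0.952700+0.925700+0.907400+0.877400))/(1+3/400) = 1697/2000 ≈ 0.848500
step 7 [3.5y] swap r/2=1873/63056: DF=(1 − 1873/63056·(0.981200+0.952700+0.925700+0.907400+0.877400+0.848500))/(1+1873/63056) = 8127/10000 ≈ 0.812700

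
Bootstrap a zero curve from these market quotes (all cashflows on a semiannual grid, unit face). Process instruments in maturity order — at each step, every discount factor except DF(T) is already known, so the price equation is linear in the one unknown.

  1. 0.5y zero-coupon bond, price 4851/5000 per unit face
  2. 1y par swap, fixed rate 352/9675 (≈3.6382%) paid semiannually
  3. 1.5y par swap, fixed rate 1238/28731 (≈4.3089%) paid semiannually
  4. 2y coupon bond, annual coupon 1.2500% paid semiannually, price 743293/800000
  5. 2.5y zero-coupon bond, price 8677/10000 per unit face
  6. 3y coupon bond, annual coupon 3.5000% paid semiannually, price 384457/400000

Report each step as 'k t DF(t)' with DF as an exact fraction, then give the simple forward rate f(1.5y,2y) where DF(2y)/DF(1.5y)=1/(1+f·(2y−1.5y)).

1 1/2 4851/5000
2 1 603/625
3 3/2 9381/10000
4 2 1811/2000
5 5/2 8677/10000
6 3 8647/10000
f(1.5y,2y) = ((9381/10000)/(1811/2000) − 1)/(1/2) = 652/9055 ≈ 7.2004%

step 1 [0.5y] zero: DF = P = 4851/5000 ≈ 0.970200
step 2 [1y] swap r/2=176/9675: DF=(1 − 176/9675·(0.970200))/(1+176/9675) = 603/625 ≈ 0.964800
step 3 [1.5y] swap r/2=619/28731: DF=(1 − 619/28731·(0.970200+0.964800))/(1+619/28731) = 9381/10000 ≈ 0.938100
step 4 [2y] bond c/2=1/160: DF=(743293/800000 − 1/160·(0.970200+0.964800+0.938100))/(1+1/160) = 1811/2000 ≈ 0.905500
step 5 [2.5y] zero: DF = P = 8677/10000 ≈ 0.867700
step 6 [3y] bond c/2=7/400: DF=(384457/400000 − 7/400·(0.970200+0.964800+0.938100+0.905500+0.867700))/(1+7/400) = 8647/10000 ≈ 0.864700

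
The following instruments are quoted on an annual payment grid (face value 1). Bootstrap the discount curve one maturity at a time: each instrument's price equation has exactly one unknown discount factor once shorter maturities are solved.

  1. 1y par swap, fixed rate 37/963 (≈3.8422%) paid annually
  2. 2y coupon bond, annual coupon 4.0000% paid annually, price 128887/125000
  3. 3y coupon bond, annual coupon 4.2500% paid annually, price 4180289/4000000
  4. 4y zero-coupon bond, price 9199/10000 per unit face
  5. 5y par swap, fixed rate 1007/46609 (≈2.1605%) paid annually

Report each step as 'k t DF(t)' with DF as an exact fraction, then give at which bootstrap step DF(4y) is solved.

step 1 [1y] swap r/1=37/963: DF=(1 − 37/963·(0))/(1+37/963) = 963/1000 ≈ 0.963000
step 2 [2y] bond c/1=1/25: DF=(128887/125000 − 1/25·(0.963000))/(1+1/25) = 1193/1250 ≈ 0.954400
step 3 [3y] bond c/1=17/400: DF=(4180289/4000000 − 17/400·(0.963000+0.954400))/(1+17/400) = 9243/10000 ≈ 0.924300
step 4 [4y] zero: DF = P = 9199/10000 ≈ 0.919900
step 5 [5y] swap r/1=1007/46609: DF=(1 − 1007/46609·(0.963000+0.954400+0.924300+0.919900))/(1+1007/46609) = 8993/10000 ≈ 0.899300

1 1 963/1000
2 2 1193/1250
3 3 9243/10000
4 4 9199/10000
5 5 8993/10000
DF(4y) is solved at step 4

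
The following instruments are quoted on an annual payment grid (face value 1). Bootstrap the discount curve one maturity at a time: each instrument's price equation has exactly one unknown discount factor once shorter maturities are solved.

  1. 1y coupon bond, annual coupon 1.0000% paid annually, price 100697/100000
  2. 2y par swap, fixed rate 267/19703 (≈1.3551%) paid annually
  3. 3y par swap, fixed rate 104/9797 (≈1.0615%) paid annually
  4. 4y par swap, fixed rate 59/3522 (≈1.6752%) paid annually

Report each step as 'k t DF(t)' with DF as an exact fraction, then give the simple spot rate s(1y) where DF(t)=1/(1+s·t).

step 1 [1y] bond c/1=1/100: DF=(100697/100000 − 1/100·(0))/(1+1/100) = 997/1000 ≈ 0.997000
step 2 [2y] swap r/1=267/19703: DF=(1 − 267/19703·(0.997000))/(1+267/19703) = 9733/10000 ≈ 0.973300
step 3 [3y] swap r/1=104/9797: DF=(1 − 104/9797·(0.997000+0.973300))/(1+104/9797) = 1211/1250 ≈ 0.968800
step 4 [4y] swap r/1=59/3522: DF=(1 − 59/3522·(0.997000+0.973300+0.968800))/(1+59/3522) = 9351/10000 ≈ 0.935100

1 1 997/1000
2 2 9733/10000
3 3 1211/1250
4 4 9351/10000
s(1y) = (1/(997/1000) − 1)/(1) = 3/997 ≈ 0.3009%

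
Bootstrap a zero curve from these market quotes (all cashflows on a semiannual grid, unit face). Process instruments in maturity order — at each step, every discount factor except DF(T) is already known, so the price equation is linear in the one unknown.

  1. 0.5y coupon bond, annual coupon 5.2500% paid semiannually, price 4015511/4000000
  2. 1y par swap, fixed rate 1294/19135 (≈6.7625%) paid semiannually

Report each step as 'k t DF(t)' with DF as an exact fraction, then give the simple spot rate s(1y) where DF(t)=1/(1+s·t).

1 1/2 4891/5000
2 1 9353/10000
s(1y) = (1/(9353/10000) − 1)/(1) = 647/9353 ≈ 6.9176%

step 1 [0.5y] bond c/2=21/800: DF=(4015511/4000000 − 21/800·(0))/(1+21/800) = 4891/5000 ≈ 0.978200
step 2 [1y] swap r/2=647/19135: DF=(1 − 647/19135·(0.978200))/(1+647/19135) = 9353/10000 ≈ 0.935300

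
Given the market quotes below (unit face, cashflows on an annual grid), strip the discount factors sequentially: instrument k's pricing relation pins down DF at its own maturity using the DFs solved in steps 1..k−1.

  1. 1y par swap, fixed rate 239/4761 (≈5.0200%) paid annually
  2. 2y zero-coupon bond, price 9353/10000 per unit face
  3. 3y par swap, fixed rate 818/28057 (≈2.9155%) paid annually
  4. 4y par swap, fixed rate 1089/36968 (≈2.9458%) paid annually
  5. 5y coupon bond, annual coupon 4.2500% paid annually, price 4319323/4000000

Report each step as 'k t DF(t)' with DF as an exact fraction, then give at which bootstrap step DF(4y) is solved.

1 1 4761/5000
2 2 9353/10000
3 3 4591/5000
4 4 8911/10000
5 5 8851/10000
DF(4y) is solved at step 4

step 1 [1y] swap r/1=239/4761: DF=(1 − 239/4761·(0))/(1+239/4761) = 4761/5000 ≈ 0.952200
step 2 [2y] zero: DF = P = 9353/10000 ≈ 0.935300
step 3 [3y] swap r/1=818/28057: DF=(1 − 818/28057·(0.952200+0.935300))/(1+818/28057) = 4591/5000 ≈ 0.918200
step 4 [4y] swap r/1=1089/36968: DF=(1 − 1089/36968·(0.952200+0.935300+0.918200))/(1+1089/36968) = 8911/10000 ≈ 0.891100
step 5 [5y] bond c/1=17/400: DF=(4319323/4000000 − 17/400·(0.952200+0.935300+0.918200+0.891100))/(1+17/400) = 8851/10000 ≈ 0.885100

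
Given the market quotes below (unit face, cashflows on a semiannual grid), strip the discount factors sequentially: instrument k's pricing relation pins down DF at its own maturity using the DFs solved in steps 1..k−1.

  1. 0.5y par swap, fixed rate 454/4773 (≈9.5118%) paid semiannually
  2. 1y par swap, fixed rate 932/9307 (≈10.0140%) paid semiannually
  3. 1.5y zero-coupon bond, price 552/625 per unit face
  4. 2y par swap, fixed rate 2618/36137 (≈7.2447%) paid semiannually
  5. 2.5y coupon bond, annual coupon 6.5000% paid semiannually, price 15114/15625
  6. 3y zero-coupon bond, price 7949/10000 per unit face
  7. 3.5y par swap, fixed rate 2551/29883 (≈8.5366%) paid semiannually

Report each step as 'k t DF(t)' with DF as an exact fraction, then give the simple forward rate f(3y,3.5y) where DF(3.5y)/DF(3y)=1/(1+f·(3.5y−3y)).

step 1 [0.5y] swap r/2=227/4773: DF=(1 − 227/4773·(0))/(1+227/4773) = 4773/5000 ≈ 0.954600
step 2 [1y] swap r/2=466/9307: DF=(1 − 466/9307·(0.954600))/(1+466/9307) = 2267/2500 ≈ 0.906800
step 3 [1.5y] zero: DF = P = 552/625 ≈ 0.883200
step 4 [2y] swap r/2=1309/36137: DF=(1 − 1309/36137·(0.954600+0.906800+0.883200))/(1+1309/36137) = 8691/10000 ≈ 0.869100
step 5 [2.5y] bond c/2=13/400: DF=(15114/15625 − 13/400·(0.954600+0.906800+0.883200+0.869100))/(1+13/400) = 8231/10000 ≈ 0.823100
step 6 [3y] zero: DF = P = 7949/10000 ≈ 0.794900
step 7 [3.5y] swap r/2=2551/59766: DF=(1 − 2551/59766·(0.954600+0.906800+0.883200+0.869100+0.823100+0.794900))/(1+2551/59766) = 7449/10000 ≈ 0.744900

1 1/2 4773/5000
2 1 2267/2500
3 3/2 552/625
4 2 8691/10000
5 5/2 8231/10000
6 3 7949/10000
7 7/2 7449/10000
f(3y,3.5y) = ((7949/10000)/(7449/10000) − 1)/(1/2) = 1000/7449 ≈ 13.4246%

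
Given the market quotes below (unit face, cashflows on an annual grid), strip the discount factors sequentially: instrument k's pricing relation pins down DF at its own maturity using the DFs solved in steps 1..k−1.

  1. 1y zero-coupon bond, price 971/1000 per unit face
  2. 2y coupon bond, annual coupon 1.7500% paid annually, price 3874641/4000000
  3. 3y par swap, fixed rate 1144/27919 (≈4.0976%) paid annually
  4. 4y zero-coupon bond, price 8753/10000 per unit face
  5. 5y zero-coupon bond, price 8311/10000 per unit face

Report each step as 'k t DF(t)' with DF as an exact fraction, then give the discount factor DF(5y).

1 1 971/1000
2 2 9353/10000
3 3 1107/1250
4 4 8753/10000
5 5 8311/10000
DF(5y) = 8311/10000 ≈ 0.831100

step 1 [1y] zero: DF = P = 971/1000 ≈ 0.971000
step 2 [2y] bond c/1=7/400: DF=(3874641/4000000 − 7/400·(0.971000))/(1+7/400) = 9353/10000 ≈ 0.935300
step 3 [3y] swap r/1=1144/27919: DF=(1 − 1144/27919·(0.971000+0.935300))/(1+1144/27919) = 1107/1250 ≈ 0.885600
step 4 [4y] zero: DF = P = 8753/10000 ≈ 0.875300
step 5 [5y] zero: DF = P = 8311/10000 ≈ 0.831100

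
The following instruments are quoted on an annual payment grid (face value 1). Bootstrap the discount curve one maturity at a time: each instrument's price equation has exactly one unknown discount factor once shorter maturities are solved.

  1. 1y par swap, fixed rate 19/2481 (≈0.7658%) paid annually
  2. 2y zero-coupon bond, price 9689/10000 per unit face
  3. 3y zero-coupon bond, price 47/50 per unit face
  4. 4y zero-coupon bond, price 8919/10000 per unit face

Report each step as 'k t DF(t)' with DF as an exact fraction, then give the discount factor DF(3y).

1 1 2481/2500
2 2 9689/10000
3 3 47/50
4 4 8919/10000
DF(3y) = 47/50 ≈ 0.940000

step 1 [1y] swap r/1=19/2481: DF=(1 − 19/2481·(0))/(1+19/2481) = 2481/2500 ≈ 0.992400
step 2 [2y] zero: DF = P = 9689/10000 ≈ 0.968900
step 3 [3y] zero: DF = P = 47/50 ≈ 0.940000
step 4 [4y] zero: DF = P = 8919/10000 ≈ 0.891900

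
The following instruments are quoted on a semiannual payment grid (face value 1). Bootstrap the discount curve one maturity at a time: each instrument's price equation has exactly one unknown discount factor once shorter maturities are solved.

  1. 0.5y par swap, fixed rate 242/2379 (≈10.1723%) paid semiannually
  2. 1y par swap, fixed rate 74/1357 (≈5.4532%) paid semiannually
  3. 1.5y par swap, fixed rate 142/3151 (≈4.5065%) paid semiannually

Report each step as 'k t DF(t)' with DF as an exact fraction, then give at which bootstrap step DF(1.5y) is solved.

1 1/2 2379/2500
2 1 4741/5000
3 3/2 9361/10000
DF(1.5y) is solved at step 3

step 1 [0.5y] swap r/2=121/2379: DF=(1 − 121/2379·(0))/(1+121/2379) = 2379/2500 ≈ 0.951600
step 2 [1y] swap r/2=37/1357: DF=(1 − 37/1357·(0.951600))/(1+37/1357) = 4741/5000 ≈ 0.948200
step 3 [1.5y] swap r/2=71/3151: DF=(1 − 71/3151·(0.951600+0.948200))/(1+71/3151) = 9361/10000 ≈ 0.936100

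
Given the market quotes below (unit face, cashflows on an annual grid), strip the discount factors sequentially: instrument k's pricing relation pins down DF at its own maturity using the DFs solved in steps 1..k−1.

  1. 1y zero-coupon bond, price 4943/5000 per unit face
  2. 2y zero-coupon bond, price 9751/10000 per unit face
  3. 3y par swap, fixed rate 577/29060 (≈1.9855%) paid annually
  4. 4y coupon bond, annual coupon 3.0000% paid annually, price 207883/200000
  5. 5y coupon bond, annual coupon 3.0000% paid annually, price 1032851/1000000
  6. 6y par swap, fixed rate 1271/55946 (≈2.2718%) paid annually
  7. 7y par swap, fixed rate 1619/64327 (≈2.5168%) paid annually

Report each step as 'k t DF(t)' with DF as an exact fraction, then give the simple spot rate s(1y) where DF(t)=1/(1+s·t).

1 1 4943/5000
2 2 9751/10000
3 3 9423/10000
4 4 1849/2000
5 5 557/625
6 6 8729/10000
7 7 8381/10000
s(1y) = (1/(4943/5000) − 1)/(1) = 57/4943 ≈ 1.1531%

step 1 [1y] zero: DF = P = 4943/5000 ≈ 0.988600
step 2 [2y] zero: DF = P = 9751/10000 ≈ 0.975100
step 3 [3y] swap r/1=577/29060: DF=(1 − 577/29060·(0.988600+0.975100))/(1+577/29060) = 9423/10000 ≈ 0.942300
step 4 [4y] bond c/1=3/100: DF=(207883/200000 − 3/100·(0.988600+0.975100+0.942300))/(1+3/100) = 1849/2000 ≈ 0.924500
step 5 [5y] bond c/1=3/100: DF=(1032851/1000000 − 3/100·(0.988600+0.975100+0.942300+0.924500))/(1+3/100) = 557/625 ≈ 0.891200
step 6 [6y] swap r/1=1271/55946: DF=(1 − 1271/55946·(0.988600+0.975100+0.942300+0.924500+0.891200))/(1+1271/55946) = 8729/10000 ≈ 0.872900
step 7 [7y] swap r/1=1619/64327: DF=(1 − 1619/64327·(0.988600+0.975100+0.942300+0.924500+0.891200+0.872900))/(1+1619/64327) = 8381/10000 ≈ 0.838100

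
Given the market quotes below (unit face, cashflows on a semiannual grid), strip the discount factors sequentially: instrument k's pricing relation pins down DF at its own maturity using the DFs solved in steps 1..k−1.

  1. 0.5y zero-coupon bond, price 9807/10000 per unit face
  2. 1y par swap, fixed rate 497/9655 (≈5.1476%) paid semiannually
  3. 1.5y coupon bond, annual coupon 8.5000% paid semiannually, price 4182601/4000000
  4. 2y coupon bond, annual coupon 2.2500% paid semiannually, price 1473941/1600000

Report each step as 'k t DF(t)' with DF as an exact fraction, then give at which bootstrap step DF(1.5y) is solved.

1 1/2 9807/10000
2 1 9503/10000
3 3/2 9243/10000
4 2 1099/1250
DF(1.5y) is solved at step 3

step 1 [0.5y] zero: DF = P = 9807/10000 ≈ 0.980700
step 2 [1y] swap r/2=497/19310: DF=(1 − 497/19310·(0.980700))/(1+497/19310) = 9503/10000 ≈ 0.950300
step 3 [1.5y] bond c/2=17/400: DF=(4182601/4000000 − 17/400·(0.980700+0.950300))/(1+17/400) = 9243/10000 ≈ 0.924300
step 4 [2y] bond c/2=9/800: DF=(1473941/1600000 − 9/800·(0.980700+0.950300+0.924300))/(1+9/800) = 1099/1250 ≈ 0.879200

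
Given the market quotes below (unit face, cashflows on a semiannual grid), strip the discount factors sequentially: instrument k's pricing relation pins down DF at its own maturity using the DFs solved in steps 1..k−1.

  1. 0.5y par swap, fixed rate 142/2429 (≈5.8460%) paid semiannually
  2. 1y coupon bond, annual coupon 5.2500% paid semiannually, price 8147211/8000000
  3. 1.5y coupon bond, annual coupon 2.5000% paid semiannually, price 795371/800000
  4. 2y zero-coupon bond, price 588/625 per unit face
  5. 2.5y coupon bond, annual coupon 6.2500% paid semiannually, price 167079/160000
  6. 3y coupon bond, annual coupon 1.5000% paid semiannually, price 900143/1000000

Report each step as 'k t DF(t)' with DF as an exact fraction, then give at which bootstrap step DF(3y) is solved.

1 1/2 2429/2500
2 1 387/400
3 3/2 479/500
4 2 588/625
5 5/2 8963/10000
6 3 4291/5000
DF(3y) is solved at step 6

step 1 [0.5y] swap r/2=71/2429: DF=(1 − 71/2429·(0))/(1+71/2429) = 2429/2500 ≈ 0.971600
step 2 [1y] bond c/2=21/800: DF=(8147211/8000000 − 21/800·(0.971600))/(1+21/800) = 387/400 ≈ 0.967500
step 3 [1.5y] bond c/2=1/80: DF=(795371/800000 − 1/80·(0.971600+0.967500))/(1+1/80) = 479/500 ≈ 0.958000
step 4 [2y] zero: DF = P = 588/625 ≈ 0.940800
step 5 [2.5y] bond c/2=1/32: DF=(167079/160000 − 1/32·(0.971600+0.967500+0.958000+0.940800))/(1+1/32) = 8963/10000 ≈ 0.896300
step 6 [3y] bond c/2=3/400: DF=(900143/1000000 − 3/400·(0.971600+0.967500+0.958000+0.940800+0.896300))/(1+3/400) = 4291/5000 ≈ 0.858200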